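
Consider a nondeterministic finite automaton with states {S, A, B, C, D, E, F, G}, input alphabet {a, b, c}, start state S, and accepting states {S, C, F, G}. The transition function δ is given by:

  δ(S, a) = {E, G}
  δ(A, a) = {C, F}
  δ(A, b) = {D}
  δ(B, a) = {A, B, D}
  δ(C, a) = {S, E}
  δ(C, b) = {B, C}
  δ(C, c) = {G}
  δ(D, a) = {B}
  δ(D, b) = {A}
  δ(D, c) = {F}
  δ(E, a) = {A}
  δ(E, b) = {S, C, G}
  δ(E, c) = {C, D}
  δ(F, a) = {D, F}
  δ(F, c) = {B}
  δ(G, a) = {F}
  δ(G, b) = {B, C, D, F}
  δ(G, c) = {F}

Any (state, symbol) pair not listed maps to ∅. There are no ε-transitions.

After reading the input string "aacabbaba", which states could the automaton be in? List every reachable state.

Start in {S}.
Read 'a': S→{E, G}; now {E, G}.
Read 'a': E→{A}, G→{F}; now {A, F}.
Read 'c': A→∅, F→{B}; now {B}.
Read 'a': B→{A, B, D}; now {A, B, D}.
Read 'b': A→{D}, B→∅, D→{A}; now {A, D}.
Read 'b': A→{D}, D→{A}; now {A, D}.
Read 'a': A→{C, F}, D→{B}; now {B, C, F}.
Read 'b': B→∅, C→{B, C}, F→∅; now {B, C}.
Read 'a': B→{A, B, D}, C→{S, E}; now {S, A, B, D, E}.

{S, A, B, D, E}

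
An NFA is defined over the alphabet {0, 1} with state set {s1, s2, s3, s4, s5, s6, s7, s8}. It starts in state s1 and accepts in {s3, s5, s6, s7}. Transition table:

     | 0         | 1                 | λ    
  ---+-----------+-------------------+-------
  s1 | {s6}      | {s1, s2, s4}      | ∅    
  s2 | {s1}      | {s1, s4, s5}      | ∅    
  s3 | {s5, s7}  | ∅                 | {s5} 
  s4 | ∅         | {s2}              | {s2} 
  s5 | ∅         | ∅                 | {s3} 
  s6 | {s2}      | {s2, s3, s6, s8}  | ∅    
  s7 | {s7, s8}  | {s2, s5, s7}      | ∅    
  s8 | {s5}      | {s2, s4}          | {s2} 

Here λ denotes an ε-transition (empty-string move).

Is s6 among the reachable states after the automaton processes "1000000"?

Start in {s1}.
Read '1': s1→{s1, s2, s4}; now {s1, s2, s4}.
Read '0': s1→{s6}, s2→{s1}, s4→∅; now {s1, s6}.
Read '0': s1→{s6}, s6→{s2}; now {s2, s6}.
Read '0': s2→{s1}, s6→{s2}; now {s1, s2}.
Read '0': s1→{s6}, s2→{s1}; now {s1, s6}.
Read '0': s1→{s6}, s6→{s2}; now {s2, s6}.
Read '0': s2→{s1}, s6→{s2}; now {s1, s2}.
State s6 is not in {s1, s2}.

No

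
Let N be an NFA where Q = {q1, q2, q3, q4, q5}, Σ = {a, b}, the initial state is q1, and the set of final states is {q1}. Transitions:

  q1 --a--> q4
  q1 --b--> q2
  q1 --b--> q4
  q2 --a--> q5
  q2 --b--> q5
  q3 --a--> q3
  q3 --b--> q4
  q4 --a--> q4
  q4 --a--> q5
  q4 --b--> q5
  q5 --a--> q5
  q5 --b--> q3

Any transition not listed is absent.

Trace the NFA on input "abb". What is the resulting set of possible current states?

{q3}

Start in {q1}.
Read 'a': {q1} → {q4}.
Read 'b': {q4} → {q5}.
Read 'b': {q5} → {q3}.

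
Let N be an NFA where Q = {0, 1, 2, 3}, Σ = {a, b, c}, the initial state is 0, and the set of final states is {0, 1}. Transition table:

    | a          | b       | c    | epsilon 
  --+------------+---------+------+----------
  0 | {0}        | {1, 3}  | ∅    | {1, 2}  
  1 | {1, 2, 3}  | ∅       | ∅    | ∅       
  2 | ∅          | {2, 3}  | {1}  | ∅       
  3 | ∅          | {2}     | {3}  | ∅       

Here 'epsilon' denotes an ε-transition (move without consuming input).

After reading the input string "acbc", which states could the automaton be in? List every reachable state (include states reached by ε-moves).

Start: ε-closure({0}) = {0, 1, 2}.
Read 'a': 0→{0}, 1→{1, 2, 3}, 2→∅; now {0, 1, 2, 3}.
Read 'c': 0→∅, 1→∅, 2→{1}, 3→{3}; now {1, 3}.
Read 'b': 1→∅, 3→{2}; now {2}.
Read 'c': 2→{1}; now {1}.

{1}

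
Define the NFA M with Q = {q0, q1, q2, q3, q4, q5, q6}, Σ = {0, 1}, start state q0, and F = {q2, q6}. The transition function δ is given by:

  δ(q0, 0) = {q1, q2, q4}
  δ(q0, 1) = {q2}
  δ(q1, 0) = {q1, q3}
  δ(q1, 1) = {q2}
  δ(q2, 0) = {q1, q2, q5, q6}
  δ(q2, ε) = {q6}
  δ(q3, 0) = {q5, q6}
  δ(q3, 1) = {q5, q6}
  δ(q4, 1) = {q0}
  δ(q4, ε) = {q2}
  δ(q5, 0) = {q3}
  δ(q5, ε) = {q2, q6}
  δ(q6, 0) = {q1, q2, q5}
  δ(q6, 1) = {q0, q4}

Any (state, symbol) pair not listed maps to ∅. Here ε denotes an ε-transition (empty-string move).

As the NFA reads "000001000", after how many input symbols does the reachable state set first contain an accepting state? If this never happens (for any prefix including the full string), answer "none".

1

Start in {q0}.
Read '0': q0→{q1, q2, q4}; union {q1, q2, q4}; ε-closure = {q1, q2, q4, q6}.
None of the earlier sets intersect F, but {q1, q2, q4, q6} does.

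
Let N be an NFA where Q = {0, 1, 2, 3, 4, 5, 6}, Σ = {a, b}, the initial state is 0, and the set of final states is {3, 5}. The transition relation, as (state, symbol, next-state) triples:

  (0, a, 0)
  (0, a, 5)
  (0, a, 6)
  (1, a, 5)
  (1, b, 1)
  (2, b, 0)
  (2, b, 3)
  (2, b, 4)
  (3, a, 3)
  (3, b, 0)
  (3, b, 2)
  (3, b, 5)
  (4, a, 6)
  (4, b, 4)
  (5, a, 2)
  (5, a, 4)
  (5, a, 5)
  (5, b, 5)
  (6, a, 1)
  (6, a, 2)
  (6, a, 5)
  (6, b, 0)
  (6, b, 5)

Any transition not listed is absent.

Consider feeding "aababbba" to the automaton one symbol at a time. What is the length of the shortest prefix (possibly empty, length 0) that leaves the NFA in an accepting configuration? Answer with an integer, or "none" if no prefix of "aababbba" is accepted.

Start in {0}.
Read 'a': 0→{0, 5, 6}; now {0, 5, 6}.
None of the earlier sets intersect F, but {0, 5, 6} does.

1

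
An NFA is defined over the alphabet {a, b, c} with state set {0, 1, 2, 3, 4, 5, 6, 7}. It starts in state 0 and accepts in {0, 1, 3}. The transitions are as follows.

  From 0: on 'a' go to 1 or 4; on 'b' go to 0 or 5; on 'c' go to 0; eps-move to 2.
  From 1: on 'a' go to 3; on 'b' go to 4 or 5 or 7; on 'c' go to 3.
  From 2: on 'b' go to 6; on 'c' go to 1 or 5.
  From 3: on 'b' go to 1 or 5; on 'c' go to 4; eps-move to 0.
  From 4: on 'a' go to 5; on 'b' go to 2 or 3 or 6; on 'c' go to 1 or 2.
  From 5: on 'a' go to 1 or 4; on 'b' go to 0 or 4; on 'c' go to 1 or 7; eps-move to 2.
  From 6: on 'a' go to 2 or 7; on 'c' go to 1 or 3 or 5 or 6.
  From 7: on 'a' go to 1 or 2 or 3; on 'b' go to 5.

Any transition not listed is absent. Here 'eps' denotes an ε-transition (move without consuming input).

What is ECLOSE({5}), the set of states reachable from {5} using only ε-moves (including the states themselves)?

Begin with {5}.
ε-move 5 → 2; add 2.

{2, 5}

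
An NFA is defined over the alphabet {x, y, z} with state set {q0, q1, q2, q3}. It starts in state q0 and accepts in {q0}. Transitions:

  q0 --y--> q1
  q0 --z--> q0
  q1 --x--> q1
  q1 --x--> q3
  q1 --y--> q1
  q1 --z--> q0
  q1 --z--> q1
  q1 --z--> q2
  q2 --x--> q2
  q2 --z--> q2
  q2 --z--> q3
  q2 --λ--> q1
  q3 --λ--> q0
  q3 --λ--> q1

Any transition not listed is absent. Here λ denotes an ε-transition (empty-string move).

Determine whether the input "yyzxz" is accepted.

Yes

Start in {q0}.
Read 'y': q0→{q1}; now {q1}.
Read 'y': q1→{q1}; now {q1}.
Read 'z': q1→{q0, q1, q2}; now {q0, q1, q2}.
Read 'x': q0→∅, q1→{q1, q3}, q2→{q2}; union {q1, q2, q3}; ε-closure = {q0, q1, q2, q3}.
Read 'z': q0→{q0}, q1→{q0, q1, q2}, q2→{q2, q3}, q3→∅; now {q0, q1, q2, q3}.
The final set {q0, q1, q2, q3} contains the accepting state q0.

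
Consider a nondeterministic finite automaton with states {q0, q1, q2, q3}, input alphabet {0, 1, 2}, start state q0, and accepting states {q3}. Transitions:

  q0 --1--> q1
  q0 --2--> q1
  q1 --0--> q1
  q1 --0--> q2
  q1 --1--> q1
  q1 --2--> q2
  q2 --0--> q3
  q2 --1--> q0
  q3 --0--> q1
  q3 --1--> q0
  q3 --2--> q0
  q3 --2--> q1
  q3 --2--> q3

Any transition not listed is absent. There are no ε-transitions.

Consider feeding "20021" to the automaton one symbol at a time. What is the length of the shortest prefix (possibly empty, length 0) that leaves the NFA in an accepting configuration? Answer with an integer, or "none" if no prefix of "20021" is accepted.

3

Start in {q0}.
Read '2': {q0} → {q1}.
Read '0': {q1} → {q1, q2}.
Read '0': {q1, q2} → {q1, q2, q3}.
None of the earlier sets intersect F, but {q1, q2, q3} does.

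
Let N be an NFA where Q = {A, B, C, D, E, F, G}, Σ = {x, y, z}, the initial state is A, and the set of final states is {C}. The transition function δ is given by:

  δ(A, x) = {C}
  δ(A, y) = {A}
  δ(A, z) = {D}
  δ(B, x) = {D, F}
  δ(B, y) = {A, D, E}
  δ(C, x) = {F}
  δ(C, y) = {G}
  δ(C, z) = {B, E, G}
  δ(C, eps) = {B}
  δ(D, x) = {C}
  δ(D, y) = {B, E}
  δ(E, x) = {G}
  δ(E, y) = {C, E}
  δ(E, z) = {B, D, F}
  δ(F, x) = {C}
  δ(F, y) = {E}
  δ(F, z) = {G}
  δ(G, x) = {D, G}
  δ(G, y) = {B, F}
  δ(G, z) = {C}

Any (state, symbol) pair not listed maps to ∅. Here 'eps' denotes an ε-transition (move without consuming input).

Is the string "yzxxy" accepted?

No

Start in {A}.
Read 'y': A→{A}; now {A}.
Read 'z': A→{D}; now {D}.
Read 'x': D→{C}; union {C}; ε-closure = {B, C}.
Read 'x': B→{D, F}, C→{F}; now {D, F}.
Read 'y': D→{B, E}, F→{E}; now {B, E}.
The final set {B, E} contains no accepting state.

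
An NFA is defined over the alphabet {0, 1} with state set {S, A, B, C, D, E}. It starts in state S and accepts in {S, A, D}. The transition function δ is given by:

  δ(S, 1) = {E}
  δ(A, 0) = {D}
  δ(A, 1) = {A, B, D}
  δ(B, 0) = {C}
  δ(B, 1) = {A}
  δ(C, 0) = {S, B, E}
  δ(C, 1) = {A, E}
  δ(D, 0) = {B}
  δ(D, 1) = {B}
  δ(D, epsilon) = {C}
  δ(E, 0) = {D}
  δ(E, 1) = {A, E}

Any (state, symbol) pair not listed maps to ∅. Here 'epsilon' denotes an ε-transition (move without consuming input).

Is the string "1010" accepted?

Start in {S}.
Read '1': S→{E}; now {E}.
Read '0': E→{D}; union {D}; ε-closure = {C, D}.
Read '1': C→{A, E}, D→{B}; now {A, B, E}.
Read '0': A→{D}, B→{C}, E→{D}; now {C, D}.
The final set {C, D} contains the accepting state D.

Yes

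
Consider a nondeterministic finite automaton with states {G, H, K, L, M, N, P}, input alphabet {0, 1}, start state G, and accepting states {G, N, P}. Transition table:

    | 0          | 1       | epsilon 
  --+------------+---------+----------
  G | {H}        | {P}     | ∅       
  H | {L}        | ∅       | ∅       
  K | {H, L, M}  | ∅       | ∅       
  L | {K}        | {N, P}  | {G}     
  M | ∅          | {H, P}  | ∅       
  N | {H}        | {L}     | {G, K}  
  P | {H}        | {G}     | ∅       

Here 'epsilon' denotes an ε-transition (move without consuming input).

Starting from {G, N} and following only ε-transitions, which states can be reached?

{G, K, N}

Begin with {G, N}.
ε-move N → K; add K.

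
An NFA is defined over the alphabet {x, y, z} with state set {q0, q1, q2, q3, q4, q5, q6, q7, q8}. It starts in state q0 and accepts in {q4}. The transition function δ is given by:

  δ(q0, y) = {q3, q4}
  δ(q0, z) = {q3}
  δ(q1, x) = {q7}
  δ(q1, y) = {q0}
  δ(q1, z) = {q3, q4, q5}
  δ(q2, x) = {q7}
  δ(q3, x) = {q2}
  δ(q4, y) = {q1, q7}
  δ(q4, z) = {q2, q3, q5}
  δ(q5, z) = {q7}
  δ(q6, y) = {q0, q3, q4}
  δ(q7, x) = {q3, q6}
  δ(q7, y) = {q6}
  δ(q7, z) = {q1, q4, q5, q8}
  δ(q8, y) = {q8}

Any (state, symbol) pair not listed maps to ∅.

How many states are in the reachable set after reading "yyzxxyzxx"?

3

Start in {q0}.
Read 'y': q0→{q3, q4}; now {q3, q4}.
Read 'y': q3→∅, q4→{q1, q7}; now {q1, q7}.
Read 'z': q1→{q3, q4, q5}, q7→{q1, q4, q5, q8}; now {q1, q3, q4, q5, q8}.
Read 'x': q1→{q7}, q3→{q2}, q4→∅, q5→∅, q8→∅; now {q2, q7}.
Read 'x': q2→{q7}, q7→{q3, q6}; now {q3, q6, q7}.
Read 'y': q3→∅, q6→{q0, q3, q4}, q7→{q6}; now {q0, q3, q4, q6}.
Read 'z': q0→{q3}, q3→∅, q4→{q2, q3, q5}, q6→∅; now {q2, q3, q5}.
Read 'x': q2→{q7}, q3→{q2}, q5→∅; now {q2, q7}.
Read 'x': q2→{q7}, q7→{q3, q6}; now {q3, q6, q7}.
That set has 3 states.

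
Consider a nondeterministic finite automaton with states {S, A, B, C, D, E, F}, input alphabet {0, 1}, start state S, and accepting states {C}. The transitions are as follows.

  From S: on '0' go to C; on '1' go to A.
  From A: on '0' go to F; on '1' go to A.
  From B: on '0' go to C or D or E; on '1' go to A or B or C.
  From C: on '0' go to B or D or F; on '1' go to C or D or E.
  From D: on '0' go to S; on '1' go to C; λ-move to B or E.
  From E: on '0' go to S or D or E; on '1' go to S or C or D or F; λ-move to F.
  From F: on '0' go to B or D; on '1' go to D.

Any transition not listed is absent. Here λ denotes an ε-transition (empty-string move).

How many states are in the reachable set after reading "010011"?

Start in {S}.
Read '0': S→{C}; now {C}.
Read '1': C→{C, D, E}; union {C, D, E}; ε-closure = {B, C, D, E, F}.
Read '0': B→{C, D, E}, C→{B, D, F}, D→{S}, E→{S, D, E}, F→{B, D}; now {S, B, C, D, E, F}.
Read '0': S→{C}, B→{C, D, E}, C→{B, D, F}, D→{S}, E→{S, D, E}, F→{B, D}; now {S, B, C, D, E, F}.
Read '1': S→{A}, B→{A, B, C}, C→{C, D, E}, D→{C}, E→{S, C, D, F}, F→{D}; now {S, A, B, C, D, E, F}.
Read '1': S→{A}, A→{A}, B→{A, B, C}, C→{C, D, E}, D→{C}, E→{S, C, D, F}, F→{D}; now {S, A, B, C, D, E, F}.
That set has 7 states.

7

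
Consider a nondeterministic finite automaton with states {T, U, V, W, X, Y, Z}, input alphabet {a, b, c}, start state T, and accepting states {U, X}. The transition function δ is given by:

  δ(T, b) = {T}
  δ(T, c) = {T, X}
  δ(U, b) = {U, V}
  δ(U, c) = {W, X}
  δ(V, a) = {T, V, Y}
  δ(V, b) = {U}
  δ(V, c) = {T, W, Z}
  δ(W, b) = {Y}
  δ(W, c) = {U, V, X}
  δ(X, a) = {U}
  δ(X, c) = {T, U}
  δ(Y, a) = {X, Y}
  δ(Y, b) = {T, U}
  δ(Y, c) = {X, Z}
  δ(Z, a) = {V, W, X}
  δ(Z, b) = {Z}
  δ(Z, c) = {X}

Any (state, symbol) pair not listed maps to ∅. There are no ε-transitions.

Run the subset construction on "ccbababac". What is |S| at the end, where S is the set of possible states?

0

Start in {T}.
Read 'c': {T} → {T, X}.
Read 'c': {T, X} → {T, U, X}.
Read 'b': {T, U, X} → {T, U, V}.
Read 'a': {T, U, V} → {T, V, Y}.
Read 'b': {T, V, Y} → {T, U}.
Read 'a': {T, U} → ∅.
The set is empty and remains empty for the remaining 3 symbols.
That set has 0 states.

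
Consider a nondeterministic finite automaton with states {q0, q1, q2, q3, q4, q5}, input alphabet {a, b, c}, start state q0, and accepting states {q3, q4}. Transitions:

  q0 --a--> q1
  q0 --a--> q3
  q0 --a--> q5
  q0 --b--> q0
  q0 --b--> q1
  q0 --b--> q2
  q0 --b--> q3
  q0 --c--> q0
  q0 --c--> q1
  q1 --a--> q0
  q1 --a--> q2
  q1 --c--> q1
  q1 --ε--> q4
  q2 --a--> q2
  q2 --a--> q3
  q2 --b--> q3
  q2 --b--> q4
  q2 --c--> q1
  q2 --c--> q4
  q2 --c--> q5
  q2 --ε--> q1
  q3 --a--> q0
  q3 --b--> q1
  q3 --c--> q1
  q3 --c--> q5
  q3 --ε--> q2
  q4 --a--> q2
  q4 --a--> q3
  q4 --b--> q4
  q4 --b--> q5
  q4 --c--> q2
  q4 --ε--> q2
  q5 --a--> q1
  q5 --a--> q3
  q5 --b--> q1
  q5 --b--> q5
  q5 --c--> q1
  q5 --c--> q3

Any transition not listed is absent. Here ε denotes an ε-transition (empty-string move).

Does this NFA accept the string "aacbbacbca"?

Yes

Start in {q0}.
Read 'a': {q0} → {q1, q2, q3, q4, q5}.
Read 'a': {q1, q2, q3, q4, q5} → {q0, q1, q2, q3, q4}.
Read 'c': {q0, q1, q2, q3, q4} → {q0, q1, q2, q4, q5}.
Read 'b': {q0, q1, q2, q4, q5} → {q0, q1, q2, q3, q4, q5}.
Read 'b': {q0, q1, q2, q3, q4, q5} → {q0, q1, q2, q3, q4, q5}.
Read 'a': {q0, q1, q2, q3, q4, q5} → {q0, q1, q2, q3, q4, q5}.
Read 'c': {q0, q1, q2, q3, q4, q5} → {q0, q1, q2, q3, q4, q5}.
Read 'b': {q0, q1, q2, q3, q4, q5} → {q0, q1, q2, q3, q4, q5}.
Read 'c': {q0, q1, q2, q3, q4, q5} → {q0, q1, q2, q3, q4, q5}.
Read 'a': {q0, q1, q2, q3, q4, q5} → {q0, q1, q2, q3, q4, q5}.
The final set {q0, q1, q2, q3, q4, q5} contains the accepting states q3, q4.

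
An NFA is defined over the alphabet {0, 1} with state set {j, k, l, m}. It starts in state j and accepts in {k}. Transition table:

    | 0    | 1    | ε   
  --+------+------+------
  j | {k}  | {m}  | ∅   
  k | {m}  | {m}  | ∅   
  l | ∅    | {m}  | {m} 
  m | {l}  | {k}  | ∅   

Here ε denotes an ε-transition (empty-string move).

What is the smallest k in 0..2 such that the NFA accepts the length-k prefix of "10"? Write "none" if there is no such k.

Start in {j}.
Read '1': j→{m}; now {m}.
Read '0': m→{l}; union {l}; ε-closure = {l, m}.
No reachable set along the way intersects F.

none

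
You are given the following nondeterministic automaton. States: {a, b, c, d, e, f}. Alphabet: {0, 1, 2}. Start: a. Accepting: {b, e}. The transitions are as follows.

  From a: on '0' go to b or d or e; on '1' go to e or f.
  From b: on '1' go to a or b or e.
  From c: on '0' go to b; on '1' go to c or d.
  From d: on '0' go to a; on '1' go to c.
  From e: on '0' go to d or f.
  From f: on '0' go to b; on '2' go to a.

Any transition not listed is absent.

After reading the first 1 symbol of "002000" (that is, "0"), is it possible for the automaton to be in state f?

Start in {a}.
Read '0': a→{b, d, e}; now {b, d, e}.
State f is not in {b, d, e}.

No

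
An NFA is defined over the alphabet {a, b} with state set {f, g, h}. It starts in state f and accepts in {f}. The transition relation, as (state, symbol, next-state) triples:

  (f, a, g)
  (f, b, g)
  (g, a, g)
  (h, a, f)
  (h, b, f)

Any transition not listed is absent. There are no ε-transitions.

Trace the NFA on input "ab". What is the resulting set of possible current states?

∅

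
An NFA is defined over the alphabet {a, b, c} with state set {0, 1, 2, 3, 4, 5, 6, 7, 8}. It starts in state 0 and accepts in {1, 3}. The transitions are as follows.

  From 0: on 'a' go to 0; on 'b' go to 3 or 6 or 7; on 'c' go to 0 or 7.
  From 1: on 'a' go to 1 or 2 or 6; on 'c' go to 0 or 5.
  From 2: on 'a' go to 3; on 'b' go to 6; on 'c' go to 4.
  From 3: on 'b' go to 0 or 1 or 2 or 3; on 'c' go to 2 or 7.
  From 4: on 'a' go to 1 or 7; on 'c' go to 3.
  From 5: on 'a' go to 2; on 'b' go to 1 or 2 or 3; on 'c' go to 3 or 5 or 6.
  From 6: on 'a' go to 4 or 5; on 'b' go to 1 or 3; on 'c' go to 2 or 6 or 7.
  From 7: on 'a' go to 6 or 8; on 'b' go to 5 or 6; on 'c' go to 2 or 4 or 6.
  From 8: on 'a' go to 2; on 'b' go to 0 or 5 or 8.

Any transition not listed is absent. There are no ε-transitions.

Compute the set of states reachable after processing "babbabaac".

{0, 2, 3, 4, 5, 6, 7}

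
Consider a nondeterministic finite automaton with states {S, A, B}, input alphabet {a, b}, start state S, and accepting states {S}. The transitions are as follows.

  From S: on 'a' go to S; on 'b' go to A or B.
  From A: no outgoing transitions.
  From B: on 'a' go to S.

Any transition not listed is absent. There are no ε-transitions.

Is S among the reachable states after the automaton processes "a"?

Start in {S}.
Read 'a': {S} → {S}.
State S is in {S}.

Yes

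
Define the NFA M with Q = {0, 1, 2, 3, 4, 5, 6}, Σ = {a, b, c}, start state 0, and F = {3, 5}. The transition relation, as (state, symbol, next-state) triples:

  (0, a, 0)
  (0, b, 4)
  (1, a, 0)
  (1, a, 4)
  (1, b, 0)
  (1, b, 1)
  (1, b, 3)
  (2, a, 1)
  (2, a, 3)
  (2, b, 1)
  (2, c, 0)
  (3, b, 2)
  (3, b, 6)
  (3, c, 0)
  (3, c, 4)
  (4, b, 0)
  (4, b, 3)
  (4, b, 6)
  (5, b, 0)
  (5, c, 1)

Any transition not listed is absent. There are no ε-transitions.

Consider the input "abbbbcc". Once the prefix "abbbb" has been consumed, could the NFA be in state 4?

No

Start in {0}.
Read 'a': 0→{0}; now {0}.
Read 'b': 0→{4}; now {4}.
Read 'b': 4→{0, 3, 6}; now {0, 3, 6}.
Read 'b': 0→{4}, 3→{2, 6}, 6→∅; now {2, 4, 6}.
Read 'b': 2→{1}, 4→{0, 3, 6}, 6→∅; now {0, 1, 3, 6}.
State 4 is not in {0, 1, 3, 6}.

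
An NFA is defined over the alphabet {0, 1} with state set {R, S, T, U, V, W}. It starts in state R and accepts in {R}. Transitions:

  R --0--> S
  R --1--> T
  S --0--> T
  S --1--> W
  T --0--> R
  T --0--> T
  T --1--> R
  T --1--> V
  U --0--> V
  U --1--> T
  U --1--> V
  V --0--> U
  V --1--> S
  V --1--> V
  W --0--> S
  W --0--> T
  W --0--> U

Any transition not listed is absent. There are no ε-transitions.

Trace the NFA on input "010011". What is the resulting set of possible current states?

{R, S, T, V, W}

Start in {R}.
Read '0': {R} → {S}.
Read '1': {S} → {W}.
Read '0': {W} → {S, T, U}.
Read '0': {S, T, U} → {R, T, V}.
Read '1': {R, T, V} → {R, S, T, V}.
Read '1': {R, S, T, V} → {R, S, T, V, W}.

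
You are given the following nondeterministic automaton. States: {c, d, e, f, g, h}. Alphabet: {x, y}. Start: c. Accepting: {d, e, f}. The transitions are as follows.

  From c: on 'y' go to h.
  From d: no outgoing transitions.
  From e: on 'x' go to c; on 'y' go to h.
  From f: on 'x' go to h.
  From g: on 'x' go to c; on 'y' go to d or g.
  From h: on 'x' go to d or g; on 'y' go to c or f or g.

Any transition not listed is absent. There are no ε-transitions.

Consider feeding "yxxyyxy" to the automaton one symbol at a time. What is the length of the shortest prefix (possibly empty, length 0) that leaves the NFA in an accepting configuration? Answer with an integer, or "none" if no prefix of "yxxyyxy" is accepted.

2

Start in {c}.
Read 'y': {c} → {h}.
Read 'x': {h} → {d, g}.
None of the earlier sets intersect F, but {d, g} does.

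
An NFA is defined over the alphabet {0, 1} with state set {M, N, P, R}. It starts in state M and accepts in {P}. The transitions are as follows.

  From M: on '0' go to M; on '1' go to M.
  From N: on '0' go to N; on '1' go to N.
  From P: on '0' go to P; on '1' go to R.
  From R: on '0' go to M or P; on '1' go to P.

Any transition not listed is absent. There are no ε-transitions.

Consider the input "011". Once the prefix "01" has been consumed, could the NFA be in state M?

Yes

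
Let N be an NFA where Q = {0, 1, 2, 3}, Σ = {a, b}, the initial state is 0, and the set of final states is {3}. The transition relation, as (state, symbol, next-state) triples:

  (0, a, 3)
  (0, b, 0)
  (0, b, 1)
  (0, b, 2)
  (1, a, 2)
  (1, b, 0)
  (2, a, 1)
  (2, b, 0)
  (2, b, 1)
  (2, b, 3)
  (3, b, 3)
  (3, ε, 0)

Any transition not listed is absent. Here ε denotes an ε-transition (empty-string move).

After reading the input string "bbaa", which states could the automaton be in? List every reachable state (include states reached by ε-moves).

{0, 1, 2, 3}

Start in {0}.
Read 'b': 0→{0, 1, 2}; now {0, 1, 2}.
Read 'b': 0→{0, 1, 2}, 1→{0}, 2→{0, 1, 3}; now {0, 1, 2, 3}.
Read 'a': 0→{3}, 1→{2}, 2→{1}, 3→∅; union {1, 2, 3}; ε-closure = {0, 1, 2, 3}.
Read 'a': 0→{3}, 1→{2}, 2→{1}, 3→∅; union {1, 2, 3}; ε-closure = {0, 1, 2, 3}.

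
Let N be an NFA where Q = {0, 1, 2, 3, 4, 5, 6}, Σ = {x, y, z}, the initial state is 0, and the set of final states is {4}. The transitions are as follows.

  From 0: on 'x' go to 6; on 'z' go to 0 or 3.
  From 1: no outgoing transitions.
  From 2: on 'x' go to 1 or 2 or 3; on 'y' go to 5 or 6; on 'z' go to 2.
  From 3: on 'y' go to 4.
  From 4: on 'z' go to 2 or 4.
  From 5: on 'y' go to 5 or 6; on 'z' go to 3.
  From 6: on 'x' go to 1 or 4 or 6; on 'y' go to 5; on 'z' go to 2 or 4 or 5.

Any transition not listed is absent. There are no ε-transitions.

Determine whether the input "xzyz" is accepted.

Start in {0}.
Read 'x': {0} → {6}.
Read 'z': {6} → {2, 4, 5}.
Read 'y': {2, 4, 5} → {5, 6}.
Read 'z': {5, 6} → {2, 3, 4, 5}.
The final set {2, 3, 4, 5} contains the accepting state 4.

Yes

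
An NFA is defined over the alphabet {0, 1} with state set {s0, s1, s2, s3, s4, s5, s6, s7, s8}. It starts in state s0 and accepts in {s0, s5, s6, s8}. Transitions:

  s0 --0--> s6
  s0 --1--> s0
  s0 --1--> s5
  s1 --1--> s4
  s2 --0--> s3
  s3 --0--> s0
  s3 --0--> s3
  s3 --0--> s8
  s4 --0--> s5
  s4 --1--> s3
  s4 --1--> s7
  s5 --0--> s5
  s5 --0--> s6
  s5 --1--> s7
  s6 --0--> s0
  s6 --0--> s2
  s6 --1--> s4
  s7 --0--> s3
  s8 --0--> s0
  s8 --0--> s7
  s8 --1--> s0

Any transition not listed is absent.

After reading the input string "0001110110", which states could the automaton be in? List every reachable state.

∅

Start in {s0}.
Read '0': {s0} → {s6}.
Read '0': {s6} → {s0, s2}.
Read '0': {s0, s2} → {s3, s6}.
Read '1': {s3, s6} → {s4}.
Read '1': {s4} → {s3, s7}.
Read '1': {s3, s7} → ∅.
The set is empty and remains empty for the remaining 4 symbols.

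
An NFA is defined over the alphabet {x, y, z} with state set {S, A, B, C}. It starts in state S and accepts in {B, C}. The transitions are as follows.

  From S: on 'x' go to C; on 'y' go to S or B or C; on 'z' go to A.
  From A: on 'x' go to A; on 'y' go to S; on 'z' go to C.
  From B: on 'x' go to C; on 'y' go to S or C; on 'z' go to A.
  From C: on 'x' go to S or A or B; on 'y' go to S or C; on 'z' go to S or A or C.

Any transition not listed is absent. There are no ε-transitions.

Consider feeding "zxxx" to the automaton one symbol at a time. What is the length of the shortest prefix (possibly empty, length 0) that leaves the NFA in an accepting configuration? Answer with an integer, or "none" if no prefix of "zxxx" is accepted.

Start in {S}.
Read 'z': {S} → {A}.
Read 'x': {A} → {A}.
Read 'x': {A} → {A}.
Read 'x': {A} → {A}.
No reachable set along the way intersects F.

none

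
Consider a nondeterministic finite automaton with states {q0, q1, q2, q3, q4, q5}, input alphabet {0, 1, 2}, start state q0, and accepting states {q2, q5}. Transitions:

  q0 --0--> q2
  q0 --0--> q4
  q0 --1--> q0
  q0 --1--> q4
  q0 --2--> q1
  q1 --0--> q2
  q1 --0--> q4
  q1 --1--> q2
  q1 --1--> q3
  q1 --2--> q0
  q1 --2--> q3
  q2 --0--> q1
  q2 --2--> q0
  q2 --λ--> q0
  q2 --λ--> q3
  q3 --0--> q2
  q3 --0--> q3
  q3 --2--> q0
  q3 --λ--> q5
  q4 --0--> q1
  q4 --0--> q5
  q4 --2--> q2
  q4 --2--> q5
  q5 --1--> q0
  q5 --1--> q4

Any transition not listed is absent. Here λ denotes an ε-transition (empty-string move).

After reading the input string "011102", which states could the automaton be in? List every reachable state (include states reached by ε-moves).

{q0, q1, q2, q3, q5}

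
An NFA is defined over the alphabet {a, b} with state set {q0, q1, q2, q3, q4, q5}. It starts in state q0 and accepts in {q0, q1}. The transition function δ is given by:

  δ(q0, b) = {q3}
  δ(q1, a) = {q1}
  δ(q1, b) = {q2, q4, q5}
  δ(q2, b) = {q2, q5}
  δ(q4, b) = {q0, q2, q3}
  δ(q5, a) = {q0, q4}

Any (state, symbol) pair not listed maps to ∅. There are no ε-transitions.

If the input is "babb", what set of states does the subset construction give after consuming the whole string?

∅

Start in {q0}.
Read 'b': q0→{q3}; now {q3}.
Read 'a': q3→∅; now ∅.
The set is empty and remains empty for the remaining 2 symbols.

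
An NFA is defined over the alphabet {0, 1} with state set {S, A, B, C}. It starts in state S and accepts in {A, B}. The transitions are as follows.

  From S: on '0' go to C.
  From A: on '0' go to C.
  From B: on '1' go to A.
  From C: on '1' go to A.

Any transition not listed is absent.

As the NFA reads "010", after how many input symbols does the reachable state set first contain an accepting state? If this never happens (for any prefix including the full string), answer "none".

Start in {S}.
Read '0': {S} → {C}.
Read '1': {C} → {A}.
None of the earlier sets intersect F, but {A} does.

2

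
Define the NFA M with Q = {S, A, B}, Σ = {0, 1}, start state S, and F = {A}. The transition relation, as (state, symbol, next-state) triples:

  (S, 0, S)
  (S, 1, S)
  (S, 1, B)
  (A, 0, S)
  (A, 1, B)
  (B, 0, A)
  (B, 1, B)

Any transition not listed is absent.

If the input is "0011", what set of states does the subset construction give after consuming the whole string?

{S, B}

Start in {S}.
Read '0': {S} → {S}.
Read '0': {S} → {S}.
Read '1': {S} → {S, B}.
Read '1': {S, B} → {S, B}.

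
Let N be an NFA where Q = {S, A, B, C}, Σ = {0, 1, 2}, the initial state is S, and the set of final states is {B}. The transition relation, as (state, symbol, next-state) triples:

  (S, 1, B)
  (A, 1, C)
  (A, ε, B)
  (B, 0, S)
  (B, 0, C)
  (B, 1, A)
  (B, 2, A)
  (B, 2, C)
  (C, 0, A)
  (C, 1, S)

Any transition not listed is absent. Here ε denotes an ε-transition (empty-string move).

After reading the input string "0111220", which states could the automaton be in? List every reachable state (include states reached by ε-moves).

∅

Start in {S}.
Read '0': S→∅; now ∅.
The set is empty and remains empty for the remaining 6 symbols.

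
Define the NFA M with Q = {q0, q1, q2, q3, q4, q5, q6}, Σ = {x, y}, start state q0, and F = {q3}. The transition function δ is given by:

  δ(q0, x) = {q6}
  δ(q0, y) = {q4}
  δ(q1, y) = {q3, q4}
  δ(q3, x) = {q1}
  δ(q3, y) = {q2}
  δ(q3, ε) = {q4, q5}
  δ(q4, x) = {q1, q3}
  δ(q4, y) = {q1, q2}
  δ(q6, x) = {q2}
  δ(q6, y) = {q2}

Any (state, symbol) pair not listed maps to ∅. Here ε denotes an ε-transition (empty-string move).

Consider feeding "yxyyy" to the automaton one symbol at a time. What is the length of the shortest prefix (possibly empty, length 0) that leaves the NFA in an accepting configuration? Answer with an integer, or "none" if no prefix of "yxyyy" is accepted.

2

Start in {q0}.
Read 'y': q0→{q4}; now {q4}.
Read 'x': q4→{q1, q3}; union {q1, q3}; ε-closure = {q1, q3, q4, q5}.
None of the earlier sets intersect F, but {q1, q3, q4, q5} does.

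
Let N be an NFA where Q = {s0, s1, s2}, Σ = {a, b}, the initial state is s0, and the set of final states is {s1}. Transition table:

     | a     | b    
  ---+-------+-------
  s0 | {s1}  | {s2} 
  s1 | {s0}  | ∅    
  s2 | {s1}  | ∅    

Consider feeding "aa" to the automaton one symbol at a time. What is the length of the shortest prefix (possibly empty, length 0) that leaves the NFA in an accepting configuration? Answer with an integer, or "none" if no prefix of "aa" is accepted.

1

Start in {s0}.
Read 'a': s0→{s1}; now {s1}.
None of the earlier sets intersect F, but {s1} does.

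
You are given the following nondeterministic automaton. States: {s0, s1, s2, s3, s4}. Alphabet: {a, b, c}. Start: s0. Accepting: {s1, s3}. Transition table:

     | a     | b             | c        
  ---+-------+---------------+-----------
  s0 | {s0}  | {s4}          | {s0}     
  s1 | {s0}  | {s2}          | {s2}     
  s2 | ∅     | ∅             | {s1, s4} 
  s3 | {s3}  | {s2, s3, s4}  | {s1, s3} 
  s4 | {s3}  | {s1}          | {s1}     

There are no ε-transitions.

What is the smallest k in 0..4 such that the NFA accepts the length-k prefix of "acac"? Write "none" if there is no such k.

none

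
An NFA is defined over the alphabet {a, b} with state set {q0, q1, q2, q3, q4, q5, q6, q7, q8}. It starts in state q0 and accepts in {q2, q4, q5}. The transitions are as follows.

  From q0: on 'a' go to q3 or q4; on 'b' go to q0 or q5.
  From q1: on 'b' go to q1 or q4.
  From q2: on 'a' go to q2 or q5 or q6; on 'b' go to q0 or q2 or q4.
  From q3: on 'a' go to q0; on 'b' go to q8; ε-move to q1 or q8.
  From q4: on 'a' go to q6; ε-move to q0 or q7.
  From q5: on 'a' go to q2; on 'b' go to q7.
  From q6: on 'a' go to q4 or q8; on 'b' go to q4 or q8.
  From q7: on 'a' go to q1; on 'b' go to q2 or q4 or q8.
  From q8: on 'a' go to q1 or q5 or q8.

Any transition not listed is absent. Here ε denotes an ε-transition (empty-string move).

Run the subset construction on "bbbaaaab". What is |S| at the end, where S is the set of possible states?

Start in {q0}.
Read 'b': q0→{q0, q5}; now {q0, q5}.
Read 'b': q0→{q0, q5}, q5→{q7}; now {q0, q5, q7}.
Read 'b': q0→{q0, q5}, q5→{q7}, q7→{q2, q4, q8}; now {q0, q2, q4, q5, q7, q8}.
Read 'a': q0→{q3, q4}, q2→{q2, q5, q6}, q4→{q6}, q5→{q2}, q7→{q1}, q8→{q1, q5, q8}; union {q1, q2, q3, q4, q5, q6, q8}; ε-closure = {q0, q1, q2, q3, q4, q5, q6, q7, q8}.
Read 'a': q0→{q3, q4}, q1→∅, q2→{q2, q5, q6}, q3→{q0}, q4→{q6}, q5→{q2}, q6→{q4, q8}, q7→{q1}, q8→{q1, q5, q8}; union {q0, q1, q2, q3, q4, q5, q6, q8}; ε-closure = {q0, q1, q2, q3, q4, q5, q6, q7, q8}.
Read 'a': q0→{q3, q4}, q1→∅, q2→{q2, q5, q6}, q3→{q0}, q4→{q6}, q5→{q2}, q6→{q4, q8}, q7→{q1}, q8→{q1, q5, q8}; union {q0, q1, q2, q3, q4, q5, q6, q8}; ε-closure = {q0, q1, q2, q3, q4, q5, q6, q7, q8}.
Read 'a': q0→{q3, q4}, q1→∅, q2→{q2, q5, q6}, q3→{q0}, q4→{q6}, q5→{q2}, q6→{q4, q8}, q7→{q1}, q8→{q1, q5, q8}; union {q0, q1, q2, q3, q4, q5, q6, q8}; ε-closure = {q0, q1, q2, q3, q4, q5, q6, q7, q8}.
Read 'b': q0→{q0, q5}, q1→{q1, q4}, q2→{q0, q2, q4}, q3→{q8}, q4→∅, q5→{q7}, q6→{q4, q8}, q7→{q2, q4, q8}, q8→∅; now {q0, q1, q2, q4, q5, q7, q8}.
That set has 7 states.

7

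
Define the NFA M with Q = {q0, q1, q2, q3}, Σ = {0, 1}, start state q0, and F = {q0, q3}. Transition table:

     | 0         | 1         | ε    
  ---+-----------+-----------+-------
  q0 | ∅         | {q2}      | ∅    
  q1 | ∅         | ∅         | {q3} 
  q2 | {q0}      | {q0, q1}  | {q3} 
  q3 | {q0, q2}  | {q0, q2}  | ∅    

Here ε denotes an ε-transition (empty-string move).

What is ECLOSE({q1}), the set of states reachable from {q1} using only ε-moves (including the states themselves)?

Begin with {q1}.
ε-move q1 → q3; add q3.

{q1, q3}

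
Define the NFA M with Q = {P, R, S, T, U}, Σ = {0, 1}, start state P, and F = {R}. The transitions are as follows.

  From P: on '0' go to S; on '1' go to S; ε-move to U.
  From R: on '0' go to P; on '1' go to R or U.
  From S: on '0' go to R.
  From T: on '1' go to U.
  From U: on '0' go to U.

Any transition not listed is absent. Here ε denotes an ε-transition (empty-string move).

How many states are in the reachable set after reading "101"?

2

Start: ε-closure({P}) = {P, U}.
Read '1': {P, U} → {S}.
Read '0': {S} → {R}.
Read '1': {R} → {R, U}.
That set has 2 states.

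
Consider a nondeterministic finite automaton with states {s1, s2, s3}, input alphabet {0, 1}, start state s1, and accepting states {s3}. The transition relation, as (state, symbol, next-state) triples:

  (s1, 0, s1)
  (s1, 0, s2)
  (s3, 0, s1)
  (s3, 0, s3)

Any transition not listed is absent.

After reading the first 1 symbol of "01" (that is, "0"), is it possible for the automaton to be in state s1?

Yes

Start in {s1}.
Read '0': s1→{s1, s2}; now {s1, s2}.
State s1 is in {s1, s2}.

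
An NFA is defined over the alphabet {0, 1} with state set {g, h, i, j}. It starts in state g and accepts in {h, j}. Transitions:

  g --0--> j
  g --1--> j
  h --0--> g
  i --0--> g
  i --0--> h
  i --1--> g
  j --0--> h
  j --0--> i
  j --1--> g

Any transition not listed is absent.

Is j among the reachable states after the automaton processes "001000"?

No

Start in {g}.
Read '0': g→{j}; now {j}.
Read '0': j→{h, i}; now {h, i}.
Read '1': h→∅, i→{g}; now {g}.
Read '0': g→{j}; now {j}.
Read '0': j→{h, i}; now {h, i}.
Read '0': h→{g}, i→{g, h}; now {g, h}.
State j is not in {g, h}.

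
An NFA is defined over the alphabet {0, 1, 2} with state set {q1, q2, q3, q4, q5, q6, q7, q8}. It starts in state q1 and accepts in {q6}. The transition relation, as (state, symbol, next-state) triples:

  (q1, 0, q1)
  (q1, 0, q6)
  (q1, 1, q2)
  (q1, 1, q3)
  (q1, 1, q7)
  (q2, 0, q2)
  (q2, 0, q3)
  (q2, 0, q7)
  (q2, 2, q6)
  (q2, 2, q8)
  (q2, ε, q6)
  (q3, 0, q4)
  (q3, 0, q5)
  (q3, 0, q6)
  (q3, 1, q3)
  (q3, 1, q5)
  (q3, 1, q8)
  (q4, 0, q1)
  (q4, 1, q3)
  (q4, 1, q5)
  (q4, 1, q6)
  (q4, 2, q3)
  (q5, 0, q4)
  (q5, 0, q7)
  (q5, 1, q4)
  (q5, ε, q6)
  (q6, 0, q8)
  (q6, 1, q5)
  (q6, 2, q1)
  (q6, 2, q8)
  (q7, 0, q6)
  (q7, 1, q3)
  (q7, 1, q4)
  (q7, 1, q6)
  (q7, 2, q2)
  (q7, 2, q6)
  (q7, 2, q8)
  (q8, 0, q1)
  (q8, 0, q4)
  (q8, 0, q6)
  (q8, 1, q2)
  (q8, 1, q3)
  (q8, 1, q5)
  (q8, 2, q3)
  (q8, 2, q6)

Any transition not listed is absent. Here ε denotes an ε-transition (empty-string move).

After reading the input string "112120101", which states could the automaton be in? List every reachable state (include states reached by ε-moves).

Start in {q1}.
Read '1': {q1} → {q2, q3, q6, q7}.
Read '1': {q2, q3, q6, q7} → {q3, q4, q5, q6, q8}.
Read '2': {q3, q4, q5, q6, q8} → {q1, q3, q6, q8}.
Read '1': {q1, q3, q6, q8} → {q2, q3, q5, q6, q7, q8}.
Read '2': {q2, q3, q5, q6, q7, q8} → {q1, q2, q3, q6, q8}.
Read '0': {q1, q2, q3, q6, q8} → {q1, q2, q3, q4, q5, q6, q7, q8}.
Read '1': {q1, q2, q3, q4, q5, q6, q7, q8} → {q2, q3, q4, q5, q6, q7, q8}.
Read '0': {q2, q3, q4, q5, q6, q7, q8} → {q1, q2, q3, q4, q5, q6, q7, q8}.
Read '1': {q1, q2, q3, q4, q5, q6, q7, q8} → {q2, q3, q4, q5, q6, q7, q8}.

{q2, q3, q4, q5, q6, q7, q8}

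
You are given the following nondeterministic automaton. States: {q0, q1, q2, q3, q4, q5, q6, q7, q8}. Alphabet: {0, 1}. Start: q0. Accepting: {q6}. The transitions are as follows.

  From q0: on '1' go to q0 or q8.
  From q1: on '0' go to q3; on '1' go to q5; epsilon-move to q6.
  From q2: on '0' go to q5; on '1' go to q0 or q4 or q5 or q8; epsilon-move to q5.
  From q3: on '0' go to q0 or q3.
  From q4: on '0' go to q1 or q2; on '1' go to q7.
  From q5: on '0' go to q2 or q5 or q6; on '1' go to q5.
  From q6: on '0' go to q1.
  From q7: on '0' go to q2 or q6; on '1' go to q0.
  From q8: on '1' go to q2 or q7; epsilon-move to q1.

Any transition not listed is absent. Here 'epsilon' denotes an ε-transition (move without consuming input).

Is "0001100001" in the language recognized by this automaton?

Start in {q0}.
Read '0': q0→∅; now ∅.
The set is empty and remains empty for the remaining 9 symbols.
The final set ∅ contains no accepting state.

No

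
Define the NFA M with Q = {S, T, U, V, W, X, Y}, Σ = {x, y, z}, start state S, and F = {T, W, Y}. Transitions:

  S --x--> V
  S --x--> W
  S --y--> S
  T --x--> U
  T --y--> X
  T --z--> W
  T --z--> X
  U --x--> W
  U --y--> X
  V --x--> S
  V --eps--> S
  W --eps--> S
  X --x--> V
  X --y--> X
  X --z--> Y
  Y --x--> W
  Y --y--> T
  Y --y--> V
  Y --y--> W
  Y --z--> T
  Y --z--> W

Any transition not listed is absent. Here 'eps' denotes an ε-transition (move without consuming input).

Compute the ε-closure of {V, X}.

{S, V, X}

Begin with {V, X}.
ε-move V → S; add S.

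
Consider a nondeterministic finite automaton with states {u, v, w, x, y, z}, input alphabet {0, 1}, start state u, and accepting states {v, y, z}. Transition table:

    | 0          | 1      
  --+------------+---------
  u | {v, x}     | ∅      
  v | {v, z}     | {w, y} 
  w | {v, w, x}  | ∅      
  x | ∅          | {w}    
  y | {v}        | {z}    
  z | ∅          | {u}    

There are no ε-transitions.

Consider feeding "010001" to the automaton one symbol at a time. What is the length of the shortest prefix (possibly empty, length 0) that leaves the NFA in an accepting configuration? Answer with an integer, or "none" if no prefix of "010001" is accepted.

Start in {u}.
Read '0': u→{v, x}; now {v, x}.
None of the earlier sets intersect F, but {v, x} does.

1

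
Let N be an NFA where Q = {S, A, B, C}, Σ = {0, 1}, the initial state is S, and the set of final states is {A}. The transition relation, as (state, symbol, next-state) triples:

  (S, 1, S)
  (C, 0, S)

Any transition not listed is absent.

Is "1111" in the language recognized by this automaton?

No

Start in {S}.
Read '1': S→{S}; now {S}.
Read '1': S→{S}; now {S}.
Read '1': S→{S}; now {S}.
Read '1': S→{S}; now {S}.
The final set {S} contains no accepting state.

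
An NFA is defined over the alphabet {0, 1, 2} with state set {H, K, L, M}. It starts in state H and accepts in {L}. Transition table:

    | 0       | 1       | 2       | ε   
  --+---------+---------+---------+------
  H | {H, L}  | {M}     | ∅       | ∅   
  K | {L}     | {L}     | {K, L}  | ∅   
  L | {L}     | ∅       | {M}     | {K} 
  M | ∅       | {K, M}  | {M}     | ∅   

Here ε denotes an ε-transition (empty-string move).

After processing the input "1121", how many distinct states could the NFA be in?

Start in {H}.
Read '1': H→{M}; now {M}.
Read '1': M→{K, M}; now {K, M}.
Read '2': K→{K, L}, M→{M}; now {K, L, M}.
Read '1': K→{L}, L→∅, M→{K, M}; now {K, L, M}.
That set has 3 states.

3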